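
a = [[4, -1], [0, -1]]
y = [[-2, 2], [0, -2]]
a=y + [[6, -3], [0, 1]]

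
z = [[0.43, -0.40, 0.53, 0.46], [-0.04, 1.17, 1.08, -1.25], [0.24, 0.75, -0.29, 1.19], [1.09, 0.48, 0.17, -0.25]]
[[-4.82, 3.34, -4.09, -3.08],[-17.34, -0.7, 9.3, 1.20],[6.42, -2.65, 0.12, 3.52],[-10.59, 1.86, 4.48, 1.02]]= z @ [[-6.62,  2.58,  1.15,  -0.23], [-1.1,  -2.96,  5.25,  3.66], [-9.08,  2.27,  -1.41,  -2.86], [5.21,  -0.33,  -3.78,  -0.0]]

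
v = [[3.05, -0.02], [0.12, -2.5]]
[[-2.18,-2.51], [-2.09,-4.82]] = v@[[-0.71, -0.81], [0.8, 1.89]]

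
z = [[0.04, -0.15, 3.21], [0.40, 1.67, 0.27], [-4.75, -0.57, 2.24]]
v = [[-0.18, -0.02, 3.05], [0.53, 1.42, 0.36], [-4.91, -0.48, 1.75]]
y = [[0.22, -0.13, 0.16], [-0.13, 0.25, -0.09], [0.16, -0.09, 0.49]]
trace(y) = 0.96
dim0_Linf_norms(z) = [4.75, 1.67, 3.21]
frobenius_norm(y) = 0.67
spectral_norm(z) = 5.53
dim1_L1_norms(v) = [3.25, 2.31, 7.14]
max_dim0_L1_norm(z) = 5.72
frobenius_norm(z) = 6.42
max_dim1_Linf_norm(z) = 4.75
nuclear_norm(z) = 9.98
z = v + y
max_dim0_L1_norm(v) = 5.62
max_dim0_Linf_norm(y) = 0.49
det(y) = 0.01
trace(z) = 3.95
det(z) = 25.21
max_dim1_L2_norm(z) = 5.28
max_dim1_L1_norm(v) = 7.14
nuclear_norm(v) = 9.56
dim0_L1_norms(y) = [0.51, 0.47, 0.74]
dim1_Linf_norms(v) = [3.05, 1.42, 4.91]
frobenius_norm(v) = 6.26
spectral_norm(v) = 5.43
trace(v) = 2.99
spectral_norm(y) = 0.62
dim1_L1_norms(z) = [3.4, 2.34, 7.56]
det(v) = 20.06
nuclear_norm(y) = 0.96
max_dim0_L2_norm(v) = 4.94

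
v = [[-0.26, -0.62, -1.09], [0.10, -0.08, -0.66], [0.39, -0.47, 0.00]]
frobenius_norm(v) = 1.57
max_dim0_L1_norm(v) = 1.75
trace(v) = -0.34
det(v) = 0.26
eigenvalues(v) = [(-0.4+0.64j), (-0.4-0.64j), (0.46+0j)]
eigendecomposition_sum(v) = [[-0.12+0.39j, (-0.36-0.31j), (-0.51-0.25j)], [0.09+0.14j, (-0.19+0.03j), (-0.21+0.09j)], [(0.16+0.04j), -0.12+0.15j, (-0.09+0.21j)]] + [[(-0.12-0.39j), (-0.36+0.31j), (-0.51+0.25j)], [(0.09-0.14j), -0.19-0.03j, -0.21-0.09j], [0.16-0.04j, -0.12-0.15j, (-0.09-0.21j)]] + [[-0.03-0.00j,  0.09+0.00j,  (-0.07+0j)], [(-0.09-0j),  (0.3+0j),  -0.23+0.00j], [0.07+0.00j,  (-0.23-0j),  (0.18-0j)]]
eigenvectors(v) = [[0.87+0.00j, (0.87-0j), -0.23+0.00j], [0.23-0.27j, 0.23+0.27j, (-0.77+0j)], [(-0.02-0.35j), -0.02+0.35j, 0.59+0.00j]]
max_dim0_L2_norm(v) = 1.27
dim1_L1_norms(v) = [1.97, 0.84, 0.86]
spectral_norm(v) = 1.42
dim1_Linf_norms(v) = [1.09, 0.66, 0.47]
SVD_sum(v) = [[-0.13, -0.58, -1.13], [-0.06, -0.28, -0.54], [-0.02, -0.08, -0.15]] + [[-0.04, 0.04, -0.01], [-0.04, 0.04, -0.02], [0.4, -0.40, 0.16]] + [[-0.1, -0.08, 0.05], [0.2, 0.16, -0.10], [0.01, 0.01, -0.01]]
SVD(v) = [[0.89,  -0.09,  0.44], [0.43,  -0.1,  -0.90], [0.12,  0.99,  -0.05]] @ diag([1.4222059931792537, 0.5902149380221332, 0.30671882873495304]) @ [[-0.1, -0.45, -0.88], [0.68, -0.68, 0.27], [-0.73, -0.57, 0.38]]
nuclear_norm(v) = 2.32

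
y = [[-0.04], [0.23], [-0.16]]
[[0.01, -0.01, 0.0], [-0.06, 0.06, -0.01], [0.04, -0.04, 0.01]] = y@[[-0.28, 0.25, -0.04]]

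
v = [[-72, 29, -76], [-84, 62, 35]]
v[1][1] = 62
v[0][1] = 29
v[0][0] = -72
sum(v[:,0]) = -156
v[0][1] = 29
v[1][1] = 62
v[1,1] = 62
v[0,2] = -76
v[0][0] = -72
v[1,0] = -84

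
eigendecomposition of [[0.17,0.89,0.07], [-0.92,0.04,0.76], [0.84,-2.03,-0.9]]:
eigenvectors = [[0.64+0.00j, (0.2-0.22j), (0.2+0.22j)], [-0.11+0.00j, 0.28+0.46j, 0.28-0.46j], [(0.76+0j), (-0.79+0j), -0.79-0.00j]]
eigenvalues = [(0.1+0j), (-0.39+1.43j), (-0.39-1.43j)]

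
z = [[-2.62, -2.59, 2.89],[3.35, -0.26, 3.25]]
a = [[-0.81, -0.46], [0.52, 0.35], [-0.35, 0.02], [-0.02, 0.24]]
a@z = [[0.58, 2.22, -3.84], [-0.19, -1.44, 2.64], [0.98, 0.9, -0.95], [0.86, -0.01, 0.72]]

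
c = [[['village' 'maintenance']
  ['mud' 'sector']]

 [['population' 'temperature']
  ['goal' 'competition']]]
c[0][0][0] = 'village'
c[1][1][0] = 'goal'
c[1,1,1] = 'competition'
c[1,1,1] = 'competition'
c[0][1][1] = 'sector'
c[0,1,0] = 'mud'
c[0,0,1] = 'maintenance'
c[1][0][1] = 'temperature'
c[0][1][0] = 'mud'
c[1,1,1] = 'competition'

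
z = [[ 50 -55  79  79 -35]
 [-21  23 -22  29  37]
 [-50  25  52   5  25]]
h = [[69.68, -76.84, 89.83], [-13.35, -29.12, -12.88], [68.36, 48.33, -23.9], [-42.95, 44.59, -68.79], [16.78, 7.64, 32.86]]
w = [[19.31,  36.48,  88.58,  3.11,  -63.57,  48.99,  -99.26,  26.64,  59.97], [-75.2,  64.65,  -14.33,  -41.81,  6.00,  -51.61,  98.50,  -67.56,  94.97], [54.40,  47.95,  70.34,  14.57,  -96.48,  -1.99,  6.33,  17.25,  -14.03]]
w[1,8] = 94.97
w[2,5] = -1.99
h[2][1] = 48.33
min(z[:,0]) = -50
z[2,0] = -50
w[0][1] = 36.48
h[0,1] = -76.84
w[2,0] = 54.4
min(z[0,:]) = -55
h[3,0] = -42.95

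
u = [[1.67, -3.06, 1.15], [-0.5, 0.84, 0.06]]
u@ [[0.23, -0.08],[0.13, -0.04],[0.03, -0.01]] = [[0.02, -0.02], [-0.0, 0.01]]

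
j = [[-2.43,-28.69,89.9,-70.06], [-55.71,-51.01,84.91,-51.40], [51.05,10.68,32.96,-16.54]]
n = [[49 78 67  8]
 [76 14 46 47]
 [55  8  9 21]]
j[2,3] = -16.54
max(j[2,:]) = 51.05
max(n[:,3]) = 47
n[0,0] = 49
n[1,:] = [76, 14, 46, 47]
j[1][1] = -51.01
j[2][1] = 10.68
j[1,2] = 84.91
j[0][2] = 89.9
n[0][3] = 8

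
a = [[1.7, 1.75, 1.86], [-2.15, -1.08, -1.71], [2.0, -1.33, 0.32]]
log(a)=[[-2.12+1.44j, (-3.21-0.41j), -0.92-1.13j], [(-3.24+2.5j), (-2.99+3.75j), (-1.37+1.65j)], [(5.77-3.08j), (6.29-0.75j), 2.82+1.10j]]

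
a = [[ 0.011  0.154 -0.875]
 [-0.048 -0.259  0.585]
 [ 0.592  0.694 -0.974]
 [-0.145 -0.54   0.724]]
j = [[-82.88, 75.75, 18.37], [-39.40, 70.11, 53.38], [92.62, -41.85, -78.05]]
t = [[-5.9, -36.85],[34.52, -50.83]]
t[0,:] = [-5.9, -36.85]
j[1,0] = -39.4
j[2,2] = -78.05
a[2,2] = -0.974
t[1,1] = -50.83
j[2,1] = -41.85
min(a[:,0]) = -0.145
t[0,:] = [-5.9, -36.85]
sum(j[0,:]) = 11.240000000000006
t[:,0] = [-5.9, 34.52]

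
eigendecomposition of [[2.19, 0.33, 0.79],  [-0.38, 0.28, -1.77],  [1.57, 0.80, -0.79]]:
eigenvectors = [[-0.84+0.00j, (-0.23+0.04j), (-0.23-0.04j)], [0.43+0.00j, 0.86+0.00j, (0.86-0j)], [-0.32+0.00j, 0.34-0.29j, 0.34+0.29j]]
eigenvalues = [(2.32+0j), (-0.32+0.58j), (-0.32-0.58j)]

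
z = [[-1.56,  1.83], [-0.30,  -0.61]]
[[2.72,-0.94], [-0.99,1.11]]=z @ [[0.1, -0.97], [1.57, -1.34]]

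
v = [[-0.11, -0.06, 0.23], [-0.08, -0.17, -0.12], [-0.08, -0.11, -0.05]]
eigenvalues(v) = [-0.15, -0.13, -0.05]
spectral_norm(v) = 0.27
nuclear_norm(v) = 0.54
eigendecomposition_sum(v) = [[0.89, 1.14, -0.65], [-1.07, -1.37, 0.79], [-0.45, -0.58, 0.33]] + [[-1.07, -1.33, 1.07], [1.04, 1.3, -1.04], [0.36, 0.46, -0.36]] + [[0.07, 0.13, -0.18], [-0.05, -0.1, 0.13], [0.01, 0.01, -0.02]]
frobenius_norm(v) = 0.37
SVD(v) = [[-0.70, 0.7, 0.12], [0.64, 0.55, 0.54], [0.32, 0.45, -0.83]] @ diag([0.2732565675118936, 0.25387759242758057, 0.013304750083831982]) @ [[0.00, -0.37, -0.93], [-0.62, -0.73, 0.29], [0.78, -0.58, 0.23]]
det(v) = -0.00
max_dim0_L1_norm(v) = 0.4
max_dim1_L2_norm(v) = 0.26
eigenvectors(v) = [[0.61, -0.70, 0.81], [-0.73, 0.68, -0.59], [-0.31, 0.24, 0.07]]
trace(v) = -0.33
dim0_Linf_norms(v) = [0.11, 0.17, 0.23]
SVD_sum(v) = [[-0.0, 0.07, 0.18], [0.0, -0.06, -0.16], [0.00, -0.03, -0.08]] + [[-0.11,-0.13,0.05], [-0.09,-0.10,0.04], [-0.07,-0.08,0.03]] + [[0.0, -0.0, 0.0], [0.01, -0.0, 0.00], [-0.01, 0.01, -0.0]]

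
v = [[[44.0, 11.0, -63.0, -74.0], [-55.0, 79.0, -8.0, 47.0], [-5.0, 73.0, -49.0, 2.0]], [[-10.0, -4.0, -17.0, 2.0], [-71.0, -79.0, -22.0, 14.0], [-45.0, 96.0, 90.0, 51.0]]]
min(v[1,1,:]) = -79.0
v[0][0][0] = 44.0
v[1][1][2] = -22.0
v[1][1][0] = -71.0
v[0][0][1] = 11.0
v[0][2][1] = 73.0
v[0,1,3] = 47.0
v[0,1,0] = -55.0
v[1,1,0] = -71.0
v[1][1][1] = -79.0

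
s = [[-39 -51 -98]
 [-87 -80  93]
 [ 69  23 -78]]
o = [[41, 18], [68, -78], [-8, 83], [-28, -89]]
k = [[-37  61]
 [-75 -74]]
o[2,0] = -8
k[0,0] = -37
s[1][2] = 93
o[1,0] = 68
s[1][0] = -87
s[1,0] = -87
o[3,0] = -28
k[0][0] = -37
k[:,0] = [-37, -75]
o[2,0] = -8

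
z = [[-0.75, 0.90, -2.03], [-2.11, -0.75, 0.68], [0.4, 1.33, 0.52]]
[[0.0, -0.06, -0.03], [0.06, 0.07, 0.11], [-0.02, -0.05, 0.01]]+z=[[-0.75, 0.84, -2.06], [-2.05, -0.68, 0.79], [0.38, 1.28, 0.53]]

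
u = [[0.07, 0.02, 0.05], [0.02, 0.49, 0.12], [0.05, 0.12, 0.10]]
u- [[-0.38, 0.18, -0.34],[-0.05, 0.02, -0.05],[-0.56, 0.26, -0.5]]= [[0.45, -0.16, 0.39], [0.07, 0.47, 0.17], [0.61, -0.14, 0.60]]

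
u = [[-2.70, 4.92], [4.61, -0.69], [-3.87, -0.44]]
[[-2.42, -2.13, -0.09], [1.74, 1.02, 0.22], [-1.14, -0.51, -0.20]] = u @ [[0.33, 0.17, 0.05], [-0.31, -0.34, 0.01]]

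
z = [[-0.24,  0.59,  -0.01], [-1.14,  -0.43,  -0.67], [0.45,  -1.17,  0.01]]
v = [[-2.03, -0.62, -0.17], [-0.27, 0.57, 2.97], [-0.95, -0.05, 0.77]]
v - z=[[-1.79, -1.21, -0.16],[0.87, 1.00, 3.64],[-1.40, 1.12, 0.76]]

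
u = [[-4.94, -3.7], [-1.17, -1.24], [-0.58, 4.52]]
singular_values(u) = [6.97, 3.62]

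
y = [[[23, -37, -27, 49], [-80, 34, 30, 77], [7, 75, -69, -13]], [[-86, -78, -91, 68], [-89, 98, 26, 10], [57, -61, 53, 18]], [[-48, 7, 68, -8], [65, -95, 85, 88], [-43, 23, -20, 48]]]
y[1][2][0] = 57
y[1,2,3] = 18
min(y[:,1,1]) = -95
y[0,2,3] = -13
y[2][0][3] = -8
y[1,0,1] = -78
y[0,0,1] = -37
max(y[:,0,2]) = 68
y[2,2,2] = -20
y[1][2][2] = 53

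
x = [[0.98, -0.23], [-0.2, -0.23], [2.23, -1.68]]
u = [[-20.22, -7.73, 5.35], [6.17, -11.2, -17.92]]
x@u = [[-21.23, -5.0, 9.36],[2.62, 4.12, 3.05],[-55.46, 1.58, 42.04]]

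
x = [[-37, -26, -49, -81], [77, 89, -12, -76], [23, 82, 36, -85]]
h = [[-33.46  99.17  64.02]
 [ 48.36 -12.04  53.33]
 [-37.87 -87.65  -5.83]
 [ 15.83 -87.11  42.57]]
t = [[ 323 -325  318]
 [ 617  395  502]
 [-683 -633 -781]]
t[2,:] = [-683, -633, -781]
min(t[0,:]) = -325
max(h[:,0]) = 48.36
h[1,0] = 48.36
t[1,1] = 395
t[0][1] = -325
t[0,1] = -325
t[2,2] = -781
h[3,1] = -87.11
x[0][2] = -49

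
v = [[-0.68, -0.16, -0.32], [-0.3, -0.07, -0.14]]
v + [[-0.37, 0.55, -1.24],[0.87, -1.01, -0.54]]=[[-1.05, 0.39, -1.56],[0.57, -1.08, -0.68]]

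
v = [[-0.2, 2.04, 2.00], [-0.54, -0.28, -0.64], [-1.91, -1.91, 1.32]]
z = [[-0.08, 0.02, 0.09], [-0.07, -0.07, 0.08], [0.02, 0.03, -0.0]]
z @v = [[-0.17, -0.34, -0.05], [-0.1, -0.28, 0.01], [-0.02, 0.03, 0.02]]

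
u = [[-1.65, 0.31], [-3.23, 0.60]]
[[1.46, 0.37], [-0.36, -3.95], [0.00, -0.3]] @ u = [[-3.60, 0.67], [13.35, -2.48], [0.97, -0.18]]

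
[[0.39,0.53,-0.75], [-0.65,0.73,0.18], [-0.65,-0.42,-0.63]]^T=[[0.39, -0.65, -0.65], [0.53, 0.73, -0.42], [-0.75, 0.18, -0.63]]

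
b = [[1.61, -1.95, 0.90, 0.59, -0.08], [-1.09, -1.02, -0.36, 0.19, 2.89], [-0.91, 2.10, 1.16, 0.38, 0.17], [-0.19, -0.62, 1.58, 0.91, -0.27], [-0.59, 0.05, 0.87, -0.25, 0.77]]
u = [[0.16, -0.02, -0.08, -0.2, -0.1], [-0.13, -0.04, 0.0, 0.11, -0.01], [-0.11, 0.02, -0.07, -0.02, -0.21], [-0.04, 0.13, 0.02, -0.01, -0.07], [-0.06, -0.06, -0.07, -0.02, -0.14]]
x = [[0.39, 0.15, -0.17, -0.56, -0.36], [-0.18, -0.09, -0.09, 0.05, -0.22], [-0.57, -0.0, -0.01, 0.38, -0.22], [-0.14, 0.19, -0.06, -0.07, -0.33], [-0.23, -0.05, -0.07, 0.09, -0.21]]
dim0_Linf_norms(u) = [0.16, 0.13, 0.08, 0.2, 0.21]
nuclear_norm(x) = 1.92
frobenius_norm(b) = 5.54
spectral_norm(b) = 3.46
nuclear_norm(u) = 0.81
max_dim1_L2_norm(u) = 0.29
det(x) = -0.00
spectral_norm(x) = 1.00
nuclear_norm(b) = 10.70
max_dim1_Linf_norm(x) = 0.57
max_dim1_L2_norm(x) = 0.8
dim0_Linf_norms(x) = [0.57, 0.19, 0.17, 0.56, 0.36]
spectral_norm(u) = 0.33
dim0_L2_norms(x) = [0.76, 0.26, 0.21, 0.69, 0.62]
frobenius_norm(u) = 0.48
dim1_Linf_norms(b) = [1.95, 2.89, 2.1, 1.58, 0.87]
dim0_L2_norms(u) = [0.24, 0.15, 0.13, 0.23, 0.28]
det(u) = 0.00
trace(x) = 0.01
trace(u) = -0.10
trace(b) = 3.43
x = b @ u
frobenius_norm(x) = 1.24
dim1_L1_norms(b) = [5.13, 5.55, 4.72, 3.57, 2.53]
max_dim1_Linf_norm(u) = 0.21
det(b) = 13.05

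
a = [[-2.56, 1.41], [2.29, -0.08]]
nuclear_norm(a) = 4.45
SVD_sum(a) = [[-2.72, 0.93], [2.08, -0.71]] + [[0.16,0.48], [0.21,0.63]]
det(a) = -3.02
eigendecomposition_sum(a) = [[-2.75, 1.13], [1.84, -0.76]] + [[0.19, 0.28], [0.45, 0.68]]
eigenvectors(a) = [[-0.83, -0.38], [0.56, -0.92]]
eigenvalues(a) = [-3.5, 0.86]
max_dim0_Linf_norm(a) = 2.56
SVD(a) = [[-0.8, 0.61], [0.61, 0.8]] @ diag([3.6185303661556913, 0.8357260252075177]) @ [[0.95, -0.32], [0.32, 0.95]]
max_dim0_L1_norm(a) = 4.85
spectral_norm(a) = 3.62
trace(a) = -2.64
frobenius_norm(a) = 3.71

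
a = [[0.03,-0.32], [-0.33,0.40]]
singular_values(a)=[0.59, 0.16]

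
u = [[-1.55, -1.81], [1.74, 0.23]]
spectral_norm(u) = 2.78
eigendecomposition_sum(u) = [[(-0.77+0.58j), (-0.9-0.39j)], [0.87+0.37j, (0.12+0.96j)]] + [[(-0.77-0.58j),-0.90+0.39j],[0.87-0.37j,(0.11-0.96j)]]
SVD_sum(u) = [[-1.88, -1.36], [1.25, 0.91]] + [[0.33, -0.45], [0.49, -0.68]]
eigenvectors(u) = [[0.71+0.00j, (0.71-0j)],[-0.35-0.61j, (-0.35+0.61j)]]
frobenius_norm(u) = 2.96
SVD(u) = [[-0.83, 0.55], [0.55, 0.83]] @ diag([2.7844210221058243, 1.003045149360266]) @ [[0.81, 0.59],[0.59, -0.81]]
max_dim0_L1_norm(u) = 3.29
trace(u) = -1.32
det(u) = 2.79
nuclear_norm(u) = 3.79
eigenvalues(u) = [(-0.66+1.54j), (-0.66-1.54j)]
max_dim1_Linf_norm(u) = 1.81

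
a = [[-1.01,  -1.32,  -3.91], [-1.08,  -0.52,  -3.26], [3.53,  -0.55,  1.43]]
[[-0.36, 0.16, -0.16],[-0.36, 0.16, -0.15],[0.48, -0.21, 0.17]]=a@[[0.09, -0.04, 0.03],[-0.06, 0.03, -0.02],[0.09, -0.04, 0.04]]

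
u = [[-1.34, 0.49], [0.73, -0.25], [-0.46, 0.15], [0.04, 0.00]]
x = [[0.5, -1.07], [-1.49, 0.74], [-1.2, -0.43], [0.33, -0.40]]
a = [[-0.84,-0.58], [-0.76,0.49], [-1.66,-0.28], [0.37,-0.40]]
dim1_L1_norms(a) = [1.42, 1.25, 1.94, 0.77]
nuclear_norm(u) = 1.72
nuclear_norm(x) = 3.35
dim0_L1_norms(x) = [3.52, 2.64]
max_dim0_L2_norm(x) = 2.0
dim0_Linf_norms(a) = [1.66, 0.58]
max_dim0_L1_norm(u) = 2.57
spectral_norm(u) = 1.69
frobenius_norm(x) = 2.46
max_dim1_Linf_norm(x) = 1.49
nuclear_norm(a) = 2.93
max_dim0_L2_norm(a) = 2.04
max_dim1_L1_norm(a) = 1.94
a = u + x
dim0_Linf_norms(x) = [1.49, 1.07]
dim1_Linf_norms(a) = [0.84, 0.76, 1.66, 0.4]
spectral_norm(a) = 2.06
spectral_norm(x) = 2.15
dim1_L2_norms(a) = [1.02, 0.9, 1.68, 0.54]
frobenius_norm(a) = 2.23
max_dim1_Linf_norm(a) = 1.66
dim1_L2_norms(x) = [1.18, 1.66, 1.27, 0.52]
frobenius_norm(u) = 1.69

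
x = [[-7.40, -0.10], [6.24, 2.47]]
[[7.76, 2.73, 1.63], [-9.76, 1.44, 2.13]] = x @ [[-1.03, -0.39, -0.24], [-1.35, 1.57, 1.47]]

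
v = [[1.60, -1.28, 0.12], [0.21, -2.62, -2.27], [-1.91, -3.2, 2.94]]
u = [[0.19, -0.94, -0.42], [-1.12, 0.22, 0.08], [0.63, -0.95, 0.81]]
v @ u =[[1.81, -1.90, -0.68], [1.54, 1.38, -2.14], [5.07, -1.70, 2.93]]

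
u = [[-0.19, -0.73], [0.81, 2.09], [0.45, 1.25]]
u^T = [[-0.19, 0.81, 0.45],[-0.73, 2.09, 1.25]]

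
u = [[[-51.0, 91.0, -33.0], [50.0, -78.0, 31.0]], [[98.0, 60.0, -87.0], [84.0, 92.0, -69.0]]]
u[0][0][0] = -51.0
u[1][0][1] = 60.0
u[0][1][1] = -78.0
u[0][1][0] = 50.0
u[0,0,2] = -33.0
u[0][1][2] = 31.0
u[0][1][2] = 31.0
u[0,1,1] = -78.0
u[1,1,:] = [84.0, 92.0, -69.0]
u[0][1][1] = -78.0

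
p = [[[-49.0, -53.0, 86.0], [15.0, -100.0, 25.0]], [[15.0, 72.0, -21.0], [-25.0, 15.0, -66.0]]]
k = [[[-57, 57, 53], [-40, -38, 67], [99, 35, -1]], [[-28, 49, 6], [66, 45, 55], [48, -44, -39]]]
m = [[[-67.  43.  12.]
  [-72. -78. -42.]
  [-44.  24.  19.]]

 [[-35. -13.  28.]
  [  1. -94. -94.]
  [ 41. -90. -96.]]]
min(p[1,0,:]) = -21.0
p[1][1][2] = -66.0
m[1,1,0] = 1.0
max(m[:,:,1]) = 43.0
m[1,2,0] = 41.0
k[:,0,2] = [53, 6]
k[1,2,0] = 48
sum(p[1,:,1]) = 87.0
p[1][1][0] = -25.0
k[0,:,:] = [[-57, 57, 53], [-40, -38, 67], [99, 35, -1]]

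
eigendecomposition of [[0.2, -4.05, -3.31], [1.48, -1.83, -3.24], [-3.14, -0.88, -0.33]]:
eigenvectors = [[(-0.04-0.41j),  (-0.04+0.41j),  (0.72+0j)], [(-0.66+0j),  -0.66-0.00j,  0.34+0.00j], [(0.61+0.16j),  0.61-0.16j,  0.61+0.00j]]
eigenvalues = [(1.28+1.69j), (1.28-1.69j), (-4.52+0j)]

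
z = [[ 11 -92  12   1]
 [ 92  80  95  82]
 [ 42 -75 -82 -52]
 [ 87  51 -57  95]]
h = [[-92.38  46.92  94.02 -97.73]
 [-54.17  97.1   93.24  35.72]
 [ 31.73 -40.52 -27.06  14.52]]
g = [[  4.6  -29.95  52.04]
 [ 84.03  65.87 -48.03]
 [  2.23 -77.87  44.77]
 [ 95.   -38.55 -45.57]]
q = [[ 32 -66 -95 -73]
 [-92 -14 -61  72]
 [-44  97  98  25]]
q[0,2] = -95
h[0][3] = -97.73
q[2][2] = 98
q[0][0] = 32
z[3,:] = [87, 51, -57, 95]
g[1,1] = 65.87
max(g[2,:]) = 44.77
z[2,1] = -75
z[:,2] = [12, 95, -82, -57]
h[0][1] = 46.92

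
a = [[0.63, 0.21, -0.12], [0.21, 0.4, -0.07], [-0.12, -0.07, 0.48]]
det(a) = 0.09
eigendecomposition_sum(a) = [[0.51, 0.30, -0.25],[0.3, 0.18, -0.15],[-0.25, -0.15, 0.12]] + [[0.07, -0.12, 0.0], [-0.12, 0.20, -0.0], [0.0, -0.0, 0.00]] + [[0.05, 0.03, 0.13], [0.03, 0.02, 0.08], [0.13, 0.08, 0.36]]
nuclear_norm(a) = 1.51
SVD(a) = [[-0.79, 0.33, -0.51], [-0.47, 0.2, 0.86], [0.39, 0.92, -0.01]] @ diag([0.8124736968359836, 0.42195816557490573, 0.275568137589111]) @ [[-0.79,  -0.47,  0.39], [0.33,  0.20,  0.92], [-0.51,  0.86,  -0.01]]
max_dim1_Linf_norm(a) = 0.63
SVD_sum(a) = [[0.51, 0.3, -0.25], [0.30, 0.18, -0.15], [-0.25, -0.15, 0.12]] + [[0.05, 0.03, 0.13], [0.03, 0.02, 0.08], [0.13, 0.08, 0.36]] + [[0.07, -0.12, 0.0],[-0.12, 0.2, -0.0],[0.00, -0.0, 0.00]]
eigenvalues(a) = [0.81, 0.28, 0.42]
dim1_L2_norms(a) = [0.67, 0.46, 0.5]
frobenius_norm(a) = 0.96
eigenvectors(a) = [[-0.79,-0.51,0.33], [-0.47,0.86,0.2], [0.39,-0.01,0.92]]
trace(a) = 1.51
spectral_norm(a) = 0.81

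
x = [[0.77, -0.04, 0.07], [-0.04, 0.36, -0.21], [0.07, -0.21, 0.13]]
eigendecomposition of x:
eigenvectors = [[0.97, -0.22, -0.05], [-0.17, -0.85, 0.5], [0.16, 0.48, 0.86]]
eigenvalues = [0.79, 0.47, 0.0]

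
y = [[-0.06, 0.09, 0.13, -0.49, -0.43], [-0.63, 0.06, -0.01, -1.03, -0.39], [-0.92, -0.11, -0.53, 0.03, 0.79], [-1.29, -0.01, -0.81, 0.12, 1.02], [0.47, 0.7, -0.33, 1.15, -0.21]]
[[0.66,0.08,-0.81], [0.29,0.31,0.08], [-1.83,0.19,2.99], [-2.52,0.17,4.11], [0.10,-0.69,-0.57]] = y @ [[0.39, -0.02, -0.84], [0.21, -0.41, -0.26], [1.07, -0.09, -1.7], [-0.10, -0.35, -0.18], [-1.11, 0.11, 1.64]]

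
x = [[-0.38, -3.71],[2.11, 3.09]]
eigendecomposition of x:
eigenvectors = [[0.80+0.00j, 0.80-0.00j], [-0.37-0.47j, (-0.37+0.47j)]]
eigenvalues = [(1.35+2.19j), (1.35-2.19j)]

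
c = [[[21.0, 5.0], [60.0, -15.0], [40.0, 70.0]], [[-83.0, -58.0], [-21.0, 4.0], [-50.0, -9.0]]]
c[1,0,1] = -58.0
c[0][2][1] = 70.0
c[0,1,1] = -15.0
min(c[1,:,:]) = -83.0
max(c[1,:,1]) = 4.0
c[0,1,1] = -15.0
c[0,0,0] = 21.0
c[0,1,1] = -15.0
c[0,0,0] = 21.0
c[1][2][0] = -50.0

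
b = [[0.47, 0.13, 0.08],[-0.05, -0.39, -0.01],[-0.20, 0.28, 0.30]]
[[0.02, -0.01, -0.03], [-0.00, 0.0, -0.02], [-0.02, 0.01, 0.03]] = b @ [[0.05, -0.02, -0.07], [-0.00, -0.01, 0.05], [-0.04, 0.03, 0.00]]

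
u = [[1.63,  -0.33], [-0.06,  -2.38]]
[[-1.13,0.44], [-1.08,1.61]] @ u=[[-1.87, -0.67], [-1.86, -3.48]]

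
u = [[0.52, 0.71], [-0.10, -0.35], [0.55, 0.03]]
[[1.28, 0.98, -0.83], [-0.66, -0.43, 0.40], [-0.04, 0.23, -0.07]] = u @ [[-0.18, 0.35, -0.06], [1.93, 1.13, -1.13]]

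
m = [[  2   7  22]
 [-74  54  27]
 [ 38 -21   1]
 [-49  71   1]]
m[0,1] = 7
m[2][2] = 1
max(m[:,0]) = 38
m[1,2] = 27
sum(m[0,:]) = 31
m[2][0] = 38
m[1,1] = 54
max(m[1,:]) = 54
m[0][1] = 7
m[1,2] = 27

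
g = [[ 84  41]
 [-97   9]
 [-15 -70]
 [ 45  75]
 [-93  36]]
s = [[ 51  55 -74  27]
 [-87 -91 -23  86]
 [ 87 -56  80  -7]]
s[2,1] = -56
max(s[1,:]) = 86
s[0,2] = -74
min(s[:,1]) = -91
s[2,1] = -56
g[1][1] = 9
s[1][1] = -91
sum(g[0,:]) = 125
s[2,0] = 87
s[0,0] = 51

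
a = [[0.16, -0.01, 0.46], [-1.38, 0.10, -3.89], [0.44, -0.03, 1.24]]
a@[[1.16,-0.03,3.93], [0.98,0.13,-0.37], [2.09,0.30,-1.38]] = [[1.14, 0.13, -0.0], [-9.63, -1.11, -0.09], [3.07, 0.35, 0.03]]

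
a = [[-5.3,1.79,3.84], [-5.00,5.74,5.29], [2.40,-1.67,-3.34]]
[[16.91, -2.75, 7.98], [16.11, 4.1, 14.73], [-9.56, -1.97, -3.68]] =a @ [[-2.3, 1.92, -1.59], [-0.58, 1.06, 2.26], [1.50, 1.44, -1.17]]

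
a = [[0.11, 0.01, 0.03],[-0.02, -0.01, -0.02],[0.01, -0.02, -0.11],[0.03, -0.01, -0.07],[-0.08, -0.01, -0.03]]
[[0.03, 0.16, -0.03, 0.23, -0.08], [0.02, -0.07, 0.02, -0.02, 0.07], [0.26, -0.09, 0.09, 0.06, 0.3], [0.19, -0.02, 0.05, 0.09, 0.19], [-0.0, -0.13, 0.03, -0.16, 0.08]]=a @ [[0.83,0.99,-0.10,2.29,0.11], [1.21,5.56,0.19,-3.00,-2.18], [-2.54,-0.11,-0.82,0.19,-2.32]]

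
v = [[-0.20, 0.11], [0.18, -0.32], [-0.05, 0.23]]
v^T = [[-0.2,0.18,-0.05], [0.11,-0.32,0.23]]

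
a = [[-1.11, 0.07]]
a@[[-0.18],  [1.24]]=[[0.29]]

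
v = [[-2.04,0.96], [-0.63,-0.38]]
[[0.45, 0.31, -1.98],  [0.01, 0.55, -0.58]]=v @ [[-0.13, -0.47, 0.95], [0.19, -0.68, -0.04]]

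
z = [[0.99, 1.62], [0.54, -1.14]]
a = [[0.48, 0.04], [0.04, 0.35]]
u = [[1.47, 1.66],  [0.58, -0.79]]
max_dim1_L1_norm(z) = 2.61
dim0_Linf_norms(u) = [1.47, 1.66]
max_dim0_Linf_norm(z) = 1.62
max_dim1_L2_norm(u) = 2.22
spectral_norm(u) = 2.23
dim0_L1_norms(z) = [1.53, 2.76]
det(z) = -2.00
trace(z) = -0.15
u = z + a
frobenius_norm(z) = 2.28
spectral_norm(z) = 2.06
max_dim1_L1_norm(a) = 0.52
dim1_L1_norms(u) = [3.13, 1.37]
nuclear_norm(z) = 3.03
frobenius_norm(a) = 0.60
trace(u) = 0.68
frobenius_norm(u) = 2.42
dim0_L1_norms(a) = [0.52, 0.39]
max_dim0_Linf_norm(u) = 1.66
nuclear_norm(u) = 3.18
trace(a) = 0.83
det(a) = 0.17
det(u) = -2.12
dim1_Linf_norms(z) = [1.62, 1.14]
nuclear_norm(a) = 0.83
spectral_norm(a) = 0.49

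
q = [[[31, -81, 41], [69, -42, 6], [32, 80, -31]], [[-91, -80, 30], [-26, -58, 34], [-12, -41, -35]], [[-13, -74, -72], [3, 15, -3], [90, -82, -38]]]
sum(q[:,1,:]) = -2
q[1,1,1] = -58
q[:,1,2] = [6, 34, -3]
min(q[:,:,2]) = -72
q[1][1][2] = 34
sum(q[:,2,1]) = -43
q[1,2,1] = -41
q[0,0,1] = -81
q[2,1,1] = 15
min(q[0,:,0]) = 31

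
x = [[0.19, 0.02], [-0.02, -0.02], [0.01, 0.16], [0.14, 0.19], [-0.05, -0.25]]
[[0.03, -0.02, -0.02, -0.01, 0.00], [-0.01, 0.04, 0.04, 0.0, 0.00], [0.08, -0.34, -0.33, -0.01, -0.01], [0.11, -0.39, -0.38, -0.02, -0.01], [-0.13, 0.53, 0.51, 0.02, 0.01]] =x@[[0.09, 0.1, 0.14, -0.03, 0.03], [0.51, -2.14, -2.08, -0.08, -0.05]]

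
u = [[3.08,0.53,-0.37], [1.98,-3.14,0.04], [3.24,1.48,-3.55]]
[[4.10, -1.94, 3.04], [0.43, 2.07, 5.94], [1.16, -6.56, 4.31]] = u @ [[1.35,-0.34,1.11],[0.73,-0.86,-1.2],[1.21,1.18,-0.70]]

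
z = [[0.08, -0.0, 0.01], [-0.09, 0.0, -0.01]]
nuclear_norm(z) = 0.12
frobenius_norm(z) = 0.12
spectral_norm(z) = 0.12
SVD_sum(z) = [[0.08, 0.0, 0.01],[-0.09, 0.0, -0.01]] + [[-0.00, 0.0, 0.0],[-0.00, 0.00, 0.00]]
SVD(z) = [[-0.66, 0.75], [0.75, 0.66]] @ diag([0.12124075097263001, 0.0008248051847070368]) @ [[-0.99, 0.00, -0.12], [-0.12, 0.0, 0.99]]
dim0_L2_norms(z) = [0.12, 0.0, 0.01]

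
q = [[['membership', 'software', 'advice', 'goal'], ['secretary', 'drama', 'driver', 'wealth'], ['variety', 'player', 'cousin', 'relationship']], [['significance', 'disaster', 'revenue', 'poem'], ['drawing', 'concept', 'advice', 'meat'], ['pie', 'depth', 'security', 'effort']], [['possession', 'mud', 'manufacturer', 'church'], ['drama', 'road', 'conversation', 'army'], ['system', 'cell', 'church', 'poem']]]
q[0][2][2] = 'cousin'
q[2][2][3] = 'poem'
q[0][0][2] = 'advice'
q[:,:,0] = [['membership', 'secretary', 'variety'], ['significance', 'drawing', 'pie'], ['possession', 'drama', 'system']]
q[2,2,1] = 'cell'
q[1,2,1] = 'depth'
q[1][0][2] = 'revenue'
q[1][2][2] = 'security'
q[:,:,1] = [['software', 'drama', 'player'], ['disaster', 'concept', 'depth'], ['mud', 'road', 'cell']]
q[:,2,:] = [['variety', 'player', 'cousin', 'relationship'], ['pie', 'depth', 'security', 'effort'], ['system', 'cell', 'church', 'poem']]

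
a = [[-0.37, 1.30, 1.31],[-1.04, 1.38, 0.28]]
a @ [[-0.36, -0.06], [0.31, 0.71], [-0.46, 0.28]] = [[-0.07,1.31], [0.67,1.12]]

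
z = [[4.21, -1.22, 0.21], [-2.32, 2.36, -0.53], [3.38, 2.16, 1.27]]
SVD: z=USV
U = [[-0.72, 0.23, -0.66], [0.44, -0.59, -0.68], [-0.54, -0.78, 0.32]]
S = [6.01, 3.41, 0.65]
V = [[-0.98, 0.12, -0.18], [-0.09, -0.98, -0.18], [-0.2, -0.16, 0.97]]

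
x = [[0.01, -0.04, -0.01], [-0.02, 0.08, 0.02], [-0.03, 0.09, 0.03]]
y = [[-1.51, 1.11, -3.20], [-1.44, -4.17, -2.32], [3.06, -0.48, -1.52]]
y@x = [[0.06, -0.14, -0.06], [0.14, -0.48, -0.14], [0.09, -0.30, -0.09]]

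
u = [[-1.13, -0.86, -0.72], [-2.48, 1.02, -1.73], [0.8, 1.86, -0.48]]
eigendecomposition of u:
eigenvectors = [[-0.33+0.34j, -0.33-0.34j, -0.44+0.00j], [(-0.02+0.42j), (-0.02-0.42j), (0.69+0j)], [(0.78+0j), (0.78-0j), (0.57+0j)]]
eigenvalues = [(-0.88+1.36j), (-0.88-1.36j), (1.17+0j)]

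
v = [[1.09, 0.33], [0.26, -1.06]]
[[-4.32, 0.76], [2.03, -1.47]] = v@[[-3.15,0.26], [-2.69,1.45]]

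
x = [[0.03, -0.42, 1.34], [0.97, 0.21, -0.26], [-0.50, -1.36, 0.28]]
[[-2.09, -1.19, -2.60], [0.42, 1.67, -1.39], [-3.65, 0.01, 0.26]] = x @ [[-0.34,1.58,-1.96], [2.66,-0.83,0.15], [-0.72,-1.18,-1.85]]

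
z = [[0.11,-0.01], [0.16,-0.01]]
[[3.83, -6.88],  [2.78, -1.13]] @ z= [[-0.68, 0.03], [0.12, -0.02]]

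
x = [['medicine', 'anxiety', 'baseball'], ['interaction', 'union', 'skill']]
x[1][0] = 'interaction'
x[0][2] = 'baseball'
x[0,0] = 'medicine'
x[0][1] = 'anxiety'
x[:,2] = ['baseball', 'skill']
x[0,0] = 'medicine'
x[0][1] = 'anxiety'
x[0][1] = 'anxiety'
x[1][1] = 'union'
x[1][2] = 'skill'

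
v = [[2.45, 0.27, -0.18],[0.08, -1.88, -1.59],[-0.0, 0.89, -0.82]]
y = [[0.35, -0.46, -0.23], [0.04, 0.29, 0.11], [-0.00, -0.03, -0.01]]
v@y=[[0.87, -1.04, -0.53], [-0.05, -0.53, -0.21], [0.04, 0.28, 0.11]]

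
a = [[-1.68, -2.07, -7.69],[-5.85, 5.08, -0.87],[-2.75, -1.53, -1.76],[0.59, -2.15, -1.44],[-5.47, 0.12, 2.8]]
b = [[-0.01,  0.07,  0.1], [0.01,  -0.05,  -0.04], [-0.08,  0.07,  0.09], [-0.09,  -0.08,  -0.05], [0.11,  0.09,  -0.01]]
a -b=[[-1.67, -2.14, -7.79], [-5.86, 5.13, -0.83], [-2.67, -1.60, -1.85], [0.68, -2.07, -1.39], [-5.58, 0.03, 2.81]]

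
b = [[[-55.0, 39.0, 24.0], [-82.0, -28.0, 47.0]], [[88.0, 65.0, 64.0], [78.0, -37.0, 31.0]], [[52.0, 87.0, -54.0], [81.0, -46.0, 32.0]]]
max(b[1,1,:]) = 78.0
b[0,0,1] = 39.0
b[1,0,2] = 64.0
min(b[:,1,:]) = -82.0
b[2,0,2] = -54.0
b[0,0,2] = 24.0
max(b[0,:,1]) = 39.0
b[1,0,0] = 88.0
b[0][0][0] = -55.0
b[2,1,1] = -46.0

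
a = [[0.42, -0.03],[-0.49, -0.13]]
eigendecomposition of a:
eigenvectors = [[0.76, 0.05], [-0.65, 1.00]]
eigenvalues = [0.45, -0.16]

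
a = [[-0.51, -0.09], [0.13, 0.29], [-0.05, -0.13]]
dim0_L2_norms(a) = [0.53, 0.33]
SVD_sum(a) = [[-0.46, -0.2], [0.22, 0.09], [-0.09, -0.04]] + [[-0.05,0.11], [-0.09,0.20], [0.04,-0.09]]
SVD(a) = [[-0.89, -0.45], [0.41, -0.81], [-0.17, 0.38]] @ diag([0.5641845742296481, 0.2651334875139515]) @ [[0.92, 0.4], [0.4, -0.92]]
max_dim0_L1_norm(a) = 0.69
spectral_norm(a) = 0.56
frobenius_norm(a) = 0.62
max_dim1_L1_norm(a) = 0.6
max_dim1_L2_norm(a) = 0.52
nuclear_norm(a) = 0.83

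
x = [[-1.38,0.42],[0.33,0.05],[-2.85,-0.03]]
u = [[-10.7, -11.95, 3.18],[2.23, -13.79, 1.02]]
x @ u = [[15.7, 10.70, -3.96], [-3.42, -4.63, 1.10], [30.43, 34.47, -9.09]]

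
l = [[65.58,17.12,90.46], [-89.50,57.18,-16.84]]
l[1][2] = -16.84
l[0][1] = 17.12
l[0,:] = [65.58, 17.12, 90.46]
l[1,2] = -16.84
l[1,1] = 57.18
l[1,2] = -16.84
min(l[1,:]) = -89.5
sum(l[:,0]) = -23.92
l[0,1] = 17.12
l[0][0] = 65.58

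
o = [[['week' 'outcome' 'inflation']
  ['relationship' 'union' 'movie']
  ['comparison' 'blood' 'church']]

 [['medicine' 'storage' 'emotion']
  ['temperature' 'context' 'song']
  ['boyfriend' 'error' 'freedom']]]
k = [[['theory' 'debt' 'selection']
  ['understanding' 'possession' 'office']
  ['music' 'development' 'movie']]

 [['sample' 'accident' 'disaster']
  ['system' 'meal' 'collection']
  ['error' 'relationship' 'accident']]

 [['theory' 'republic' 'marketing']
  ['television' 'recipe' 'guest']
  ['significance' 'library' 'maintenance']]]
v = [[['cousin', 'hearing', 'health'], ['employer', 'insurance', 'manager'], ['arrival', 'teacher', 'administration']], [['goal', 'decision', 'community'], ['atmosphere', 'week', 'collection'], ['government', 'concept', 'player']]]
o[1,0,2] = 'emotion'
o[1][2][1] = 'error'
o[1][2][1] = 'error'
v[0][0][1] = 'hearing'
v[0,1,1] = 'insurance'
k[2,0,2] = 'marketing'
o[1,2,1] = 'error'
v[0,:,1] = ['hearing', 'insurance', 'teacher']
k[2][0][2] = 'marketing'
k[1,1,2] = 'collection'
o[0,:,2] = ['inflation', 'movie', 'church']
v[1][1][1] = 'week'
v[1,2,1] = 'concept'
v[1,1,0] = 'atmosphere'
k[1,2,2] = 'accident'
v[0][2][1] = 'teacher'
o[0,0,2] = 'inflation'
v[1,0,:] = ['goal', 'decision', 'community']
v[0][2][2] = 'administration'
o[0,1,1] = 'union'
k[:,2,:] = [['music', 'development', 'movie'], ['error', 'relationship', 'accident'], ['significance', 'library', 'maintenance']]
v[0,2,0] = 'arrival'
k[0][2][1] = 'development'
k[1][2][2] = 'accident'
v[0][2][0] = 'arrival'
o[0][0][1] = 'outcome'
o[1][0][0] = 'medicine'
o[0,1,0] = 'relationship'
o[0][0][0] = 'week'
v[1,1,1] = 'week'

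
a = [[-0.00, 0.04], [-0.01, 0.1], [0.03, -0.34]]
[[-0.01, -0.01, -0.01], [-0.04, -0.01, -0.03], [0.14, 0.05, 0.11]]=a@[[0.34, -0.56, -0.07],[-0.37, -0.20, -0.33]]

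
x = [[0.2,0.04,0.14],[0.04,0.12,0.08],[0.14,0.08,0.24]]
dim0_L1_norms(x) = [0.38, 0.24, 0.46]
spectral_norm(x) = 0.39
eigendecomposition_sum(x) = [[0.14,0.07,0.17],[0.07,0.04,0.09],[0.17,0.09,0.21]] + [[0.04, -0.05, -0.01], [-0.05, 0.06, 0.02], [-0.01, 0.02, 0.0]] + [[0.02, 0.02, -0.02],[0.02, 0.02, -0.02],[-0.02, -0.02, 0.03]]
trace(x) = 0.56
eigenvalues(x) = [0.39, 0.11, 0.06]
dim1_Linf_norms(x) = [0.2, 0.12, 0.24]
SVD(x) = [[-0.61, 0.62, -0.50], [-0.31, -0.77, -0.56], [-0.73, -0.19, 0.65]] @ diag([0.38944783373160713, 0.10748378554054244, 0.06306838072785037]) @ [[-0.61, -0.31, -0.73], [0.62, -0.77, -0.19], [-0.5, -0.56, 0.65]]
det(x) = 0.00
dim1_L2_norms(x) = [0.25, 0.15, 0.29]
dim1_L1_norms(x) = [0.38, 0.24, 0.46]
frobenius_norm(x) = 0.41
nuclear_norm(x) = 0.56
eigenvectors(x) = [[-0.61, -0.62, -0.5],[-0.31, 0.77, -0.56],[-0.73, 0.19, 0.65]]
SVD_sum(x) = [[0.14, 0.07, 0.17], [0.07, 0.04, 0.09], [0.17, 0.09, 0.21]] + [[0.04, -0.05, -0.01], [-0.05, 0.06, 0.02], [-0.01, 0.02, 0.0]] + [[0.02, 0.02, -0.02],  [0.02, 0.02, -0.02],  [-0.02, -0.02, 0.03]]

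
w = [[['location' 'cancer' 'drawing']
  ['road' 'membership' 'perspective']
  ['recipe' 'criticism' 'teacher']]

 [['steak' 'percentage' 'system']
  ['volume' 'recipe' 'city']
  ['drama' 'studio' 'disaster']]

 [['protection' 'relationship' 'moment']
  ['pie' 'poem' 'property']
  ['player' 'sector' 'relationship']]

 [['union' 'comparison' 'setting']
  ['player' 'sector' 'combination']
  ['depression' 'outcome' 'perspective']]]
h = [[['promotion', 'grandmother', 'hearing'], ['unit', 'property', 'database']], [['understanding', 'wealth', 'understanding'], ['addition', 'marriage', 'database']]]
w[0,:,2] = ['drawing', 'perspective', 'teacher']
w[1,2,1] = 'studio'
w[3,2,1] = 'outcome'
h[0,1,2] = 'database'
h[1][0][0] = 'understanding'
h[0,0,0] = 'promotion'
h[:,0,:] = [['promotion', 'grandmother', 'hearing'], ['understanding', 'wealth', 'understanding']]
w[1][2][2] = 'disaster'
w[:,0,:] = [['location', 'cancer', 'drawing'], ['steak', 'percentage', 'system'], ['protection', 'relationship', 'moment'], ['union', 'comparison', 'setting']]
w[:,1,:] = [['road', 'membership', 'perspective'], ['volume', 'recipe', 'city'], ['pie', 'poem', 'property'], ['player', 'sector', 'combination']]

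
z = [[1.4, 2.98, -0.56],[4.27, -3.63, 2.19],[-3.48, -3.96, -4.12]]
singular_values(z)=[7.29, 5.97, 1.82]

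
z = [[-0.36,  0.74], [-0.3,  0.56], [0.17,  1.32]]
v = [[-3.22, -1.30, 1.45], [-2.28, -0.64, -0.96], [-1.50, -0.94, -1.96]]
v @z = [[1.8, -1.2], [0.85, -3.31], [0.49, -4.22]]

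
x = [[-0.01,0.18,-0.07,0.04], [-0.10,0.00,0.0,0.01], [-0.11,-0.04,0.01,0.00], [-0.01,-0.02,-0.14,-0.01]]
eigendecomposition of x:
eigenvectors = [[(-0.42-0.09j), (-0.42+0.09j), 0.08+0.00j, (0.21+0j)],[(-0.02-0.43j), -0.02+0.43j, (-0.21+0j), -0.26+0.00j],[(0.1-0.45j), (0.1+0.45j), (0.02+0j), (-0.34+0j)],[(0.65+0j), (0.65-0j), 0.97+0.00j, (0.88+0j)]]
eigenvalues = [(-0.02+0.11j), (-0.02-0.11j), (-0.01+0j), (0.05+0j)]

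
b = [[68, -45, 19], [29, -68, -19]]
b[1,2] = -19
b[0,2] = 19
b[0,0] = 68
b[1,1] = -68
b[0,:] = [68, -45, 19]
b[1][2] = -19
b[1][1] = -68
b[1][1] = -68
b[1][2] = -19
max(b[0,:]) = 68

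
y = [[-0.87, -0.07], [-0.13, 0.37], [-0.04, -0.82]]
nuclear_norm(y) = 1.78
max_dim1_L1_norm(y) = 0.94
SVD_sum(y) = [[-0.30, -0.45], [0.13, 0.2], [-0.39, -0.59]] + [[-0.57, 0.38], [-0.26, 0.17], [0.35, -0.23]]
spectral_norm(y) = 0.92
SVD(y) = [[0.59, 0.80], [-0.26, 0.36], [0.77, -0.49]] @ diag([0.9188880354661506, 0.8632756096850868]) @ [[-0.55, -0.83],  [-0.83, 0.55]]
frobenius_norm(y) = 1.26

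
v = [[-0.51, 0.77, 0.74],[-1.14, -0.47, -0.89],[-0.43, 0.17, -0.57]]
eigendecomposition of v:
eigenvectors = [[(-0.12-0.62j), (-0.12+0.62j), -0.46+0.00j], [(0.72+0j), 0.72-0.00j, (-0.64+0j)], [0.23-0.15j, (0.23+0.15j), (0.62+0j)]]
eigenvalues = [(-0.56+1.16j), (-0.56-1.16j), (-0.43+0j)]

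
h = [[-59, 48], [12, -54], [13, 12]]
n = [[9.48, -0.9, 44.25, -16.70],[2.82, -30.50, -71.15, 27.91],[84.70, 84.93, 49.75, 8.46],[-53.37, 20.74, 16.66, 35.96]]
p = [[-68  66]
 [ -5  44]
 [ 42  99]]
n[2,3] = 8.46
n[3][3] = 35.96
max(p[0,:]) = 66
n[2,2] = 49.75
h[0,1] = 48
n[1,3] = 27.91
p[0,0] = -68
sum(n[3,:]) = 19.990000000000006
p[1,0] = -5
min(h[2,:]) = 12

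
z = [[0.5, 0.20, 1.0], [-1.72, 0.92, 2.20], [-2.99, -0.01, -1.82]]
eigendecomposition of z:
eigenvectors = [[-0.25+0.10j, (-0.25-0.1j), -0.16+0.00j], [-0.86+0.00j, (-0.86-0j), (-0.95+0j)], [(0.24-0.35j), (0.24+0.35j), 0.27+0.00j]]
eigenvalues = [(-0.2+1.09j), (-0.2-1.09j), 0j]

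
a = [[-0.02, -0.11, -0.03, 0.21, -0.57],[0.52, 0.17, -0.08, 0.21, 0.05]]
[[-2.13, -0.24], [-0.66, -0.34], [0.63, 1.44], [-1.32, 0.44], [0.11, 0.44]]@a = [[-0.08,0.19,0.08,-0.50,1.20],[-0.16,0.01,0.05,-0.21,0.36],[0.74,0.18,-0.13,0.43,-0.29],[0.26,0.22,0.0,-0.18,0.77],[0.23,0.06,-0.04,0.12,-0.04]]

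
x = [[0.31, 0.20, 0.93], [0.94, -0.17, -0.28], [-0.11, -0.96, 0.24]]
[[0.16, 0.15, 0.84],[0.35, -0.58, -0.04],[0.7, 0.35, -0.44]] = x@[[0.31, -0.54, 0.27], [-0.71, -0.21, 0.6], [0.22, 0.39, 0.68]]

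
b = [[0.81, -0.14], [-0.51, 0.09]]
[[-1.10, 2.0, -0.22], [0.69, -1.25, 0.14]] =b@ [[-1.63,2.99,0.12], [-1.55,3.04,2.23]]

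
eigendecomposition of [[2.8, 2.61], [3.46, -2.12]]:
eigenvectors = [[0.88, -0.38], [0.48, 0.92]]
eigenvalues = [4.22, -3.54]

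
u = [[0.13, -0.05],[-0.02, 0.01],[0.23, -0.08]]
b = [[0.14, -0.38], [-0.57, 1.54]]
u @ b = [[0.05, -0.13], [-0.01, 0.02], [0.08, -0.21]]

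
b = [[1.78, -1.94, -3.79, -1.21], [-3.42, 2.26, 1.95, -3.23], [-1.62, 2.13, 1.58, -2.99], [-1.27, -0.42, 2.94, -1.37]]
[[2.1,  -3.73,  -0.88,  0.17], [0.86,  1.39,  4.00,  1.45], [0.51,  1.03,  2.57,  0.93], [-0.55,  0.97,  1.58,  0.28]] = b@ [[-0.25, -0.10, -0.73, -0.28], [-0.12, 0.54, 0.02, 0.02], [-0.49, 0.54, 0.02, -0.12], [-0.38, 0.38, -0.44, -0.21]]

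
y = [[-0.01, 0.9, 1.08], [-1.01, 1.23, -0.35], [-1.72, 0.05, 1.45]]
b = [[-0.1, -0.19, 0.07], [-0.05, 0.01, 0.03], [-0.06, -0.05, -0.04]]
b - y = [[-0.09, -1.09, -1.01], [0.96, -1.22, 0.38], [1.66, -0.1, -1.49]]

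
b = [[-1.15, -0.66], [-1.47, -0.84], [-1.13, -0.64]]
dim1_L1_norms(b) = [1.81, 2.31, 1.77]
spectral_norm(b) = 2.51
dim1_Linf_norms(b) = [1.15, 1.47, 1.13]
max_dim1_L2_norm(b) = 1.69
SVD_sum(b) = [[-1.15, -0.66], [-1.47, -0.84], [-1.13, -0.64]] + [[0.0, -0.0], [0.0, -0.00], [-0.0, 0.0]]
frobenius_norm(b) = 2.51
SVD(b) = [[-0.53, 0.58], [-0.67, 0.16], [-0.52, -0.80]] @ diag([2.5121844691136475, 0.00540306803407444]) @ [[0.87,0.5], [0.5,-0.87]]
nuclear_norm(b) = 2.52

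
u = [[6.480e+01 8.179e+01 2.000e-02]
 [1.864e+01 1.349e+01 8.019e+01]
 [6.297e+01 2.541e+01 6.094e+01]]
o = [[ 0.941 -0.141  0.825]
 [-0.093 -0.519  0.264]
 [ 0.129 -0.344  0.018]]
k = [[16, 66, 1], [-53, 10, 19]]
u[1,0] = 18.64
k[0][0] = 16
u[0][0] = 64.8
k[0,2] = 1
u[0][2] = 0.02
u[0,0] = 64.8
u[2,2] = 60.94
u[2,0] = 62.97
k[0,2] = 1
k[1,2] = 19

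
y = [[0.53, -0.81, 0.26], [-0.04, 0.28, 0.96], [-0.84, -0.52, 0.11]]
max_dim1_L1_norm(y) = 1.6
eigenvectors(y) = [[-0.74+0.00j, (-0.22+0.43j), (-0.22-0.43j)], [(0.55+0j), 0.16+0.57j, 0.16-0.57j], [0.38+0.00j, -0.65+0.00j, -0.65-0.00j]]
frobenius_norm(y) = 1.73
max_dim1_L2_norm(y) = 1.0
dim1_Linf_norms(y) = [0.81, 0.96, 0.84]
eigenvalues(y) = [(1+0j), (-0.04+1j), (-0.04-1j)]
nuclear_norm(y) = 3.00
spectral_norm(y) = 1.00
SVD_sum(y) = [[0.28, -0.89, 0.24],[-0.01, 0.03, -0.01],[0.08, -0.24, 0.07]] + [[0.04,0.04,0.11], [0.29,0.31,0.83], [-0.11,-0.11,-0.30]] + [[0.21,0.04,-0.09],[-0.32,-0.06,0.14],[-0.81,-0.16,0.35]]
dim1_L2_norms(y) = [1.0, 1.0, 0.99]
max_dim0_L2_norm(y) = 1.0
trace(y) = 0.92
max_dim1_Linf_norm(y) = 0.96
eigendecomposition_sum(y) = [[0.55-0.00j, (-0.41+0j), (-0.28+0j)],[-0.41+0.00j, (0.3+0j), (0.21+0j)],[(-0.28+0j), 0.21+0.00j, (0.15+0j)]] + [[-0.01+0.23j,(-0.2+0.2j),0.27+0.15j],[0.18+0.21j,(-0.01+0.35j),(0.37-0.09j)],[-0.28+0.13j,-0.37-0.12j,-0.02+0.43j]] + [[(-0.01-0.23j),-0.20-0.20j,0.27-0.15j],  [(0.18-0.21j),-0.01-0.35j,(0.37+0.09j)],  [-0.28-0.13j,(-0.37+0.12j),-0.02-0.43j]]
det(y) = 1.00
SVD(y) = [[0.96, 0.12, -0.23], [-0.03, 0.93, 0.36], [0.26, -0.34, 0.9]] @ diag([1.0028946958053149, 1.0020602417113114, 0.9921580020878905]) @ [[0.29, -0.92, 0.25], [0.31, 0.34, 0.89], [-0.9, -0.18, 0.39]]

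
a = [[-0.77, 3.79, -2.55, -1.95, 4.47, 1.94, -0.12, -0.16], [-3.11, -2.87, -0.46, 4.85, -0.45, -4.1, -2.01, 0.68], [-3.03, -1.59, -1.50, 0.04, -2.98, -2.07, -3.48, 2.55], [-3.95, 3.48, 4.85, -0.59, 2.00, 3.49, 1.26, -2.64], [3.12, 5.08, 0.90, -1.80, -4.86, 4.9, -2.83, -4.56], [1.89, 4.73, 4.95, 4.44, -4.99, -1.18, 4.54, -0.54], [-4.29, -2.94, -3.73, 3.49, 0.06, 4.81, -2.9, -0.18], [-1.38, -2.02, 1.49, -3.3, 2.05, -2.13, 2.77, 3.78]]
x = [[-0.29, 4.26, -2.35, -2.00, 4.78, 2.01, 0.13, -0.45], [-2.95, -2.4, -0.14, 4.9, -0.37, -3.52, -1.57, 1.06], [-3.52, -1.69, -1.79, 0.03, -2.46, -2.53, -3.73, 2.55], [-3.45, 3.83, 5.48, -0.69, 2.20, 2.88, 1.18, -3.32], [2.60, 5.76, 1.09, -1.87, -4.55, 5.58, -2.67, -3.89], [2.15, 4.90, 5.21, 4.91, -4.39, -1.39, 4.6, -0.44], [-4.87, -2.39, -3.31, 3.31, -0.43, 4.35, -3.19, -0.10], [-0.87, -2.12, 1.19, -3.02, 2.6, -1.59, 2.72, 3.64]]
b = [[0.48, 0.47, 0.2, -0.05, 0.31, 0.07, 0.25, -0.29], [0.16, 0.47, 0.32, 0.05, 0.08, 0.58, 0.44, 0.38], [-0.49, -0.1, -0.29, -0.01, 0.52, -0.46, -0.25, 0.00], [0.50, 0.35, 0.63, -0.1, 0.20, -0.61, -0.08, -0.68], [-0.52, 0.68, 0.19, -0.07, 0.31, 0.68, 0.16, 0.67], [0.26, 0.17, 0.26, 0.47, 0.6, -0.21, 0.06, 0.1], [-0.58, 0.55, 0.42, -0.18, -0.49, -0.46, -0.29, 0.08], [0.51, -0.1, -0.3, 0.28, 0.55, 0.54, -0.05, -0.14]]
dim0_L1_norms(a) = [21.54, 26.5, 20.43, 20.46, 21.86, 24.62, 19.91, 15.09]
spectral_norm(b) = 1.73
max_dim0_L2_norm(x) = 10.43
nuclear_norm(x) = 59.72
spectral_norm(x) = 15.10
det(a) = 30845.50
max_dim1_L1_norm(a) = 28.05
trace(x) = -10.66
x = a + b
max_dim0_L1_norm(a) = 26.5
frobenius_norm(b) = 3.06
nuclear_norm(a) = 59.13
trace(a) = -10.89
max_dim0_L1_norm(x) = 27.35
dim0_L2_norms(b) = [1.3, 1.17, 1.0, 0.59, 1.19, 1.39, 0.66, 1.08]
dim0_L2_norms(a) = [8.29, 9.91, 8.6, 8.58, 9.26, 9.49, 7.9, 7.03]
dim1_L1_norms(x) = [16.27, 16.91, 18.3, 23.03, 28.01, 27.99, 21.95, 17.75]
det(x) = 811612.86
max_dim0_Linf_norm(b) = 0.68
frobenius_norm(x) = 24.72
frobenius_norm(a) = 24.54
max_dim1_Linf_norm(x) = 5.76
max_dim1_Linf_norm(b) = 0.68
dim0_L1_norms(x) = [20.7, 27.35, 20.56, 20.73, 21.78, 23.85, 19.79, 15.45]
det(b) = -0.00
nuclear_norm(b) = 6.95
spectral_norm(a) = 14.70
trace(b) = 0.23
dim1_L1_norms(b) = [2.12, 2.48, 2.12, 3.15, 3.28, 2.13, 3.05, 2.47]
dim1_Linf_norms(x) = [4.78, 4.9, 3.73, 5.48, 5.76, 5.21, 4.87, 3.64]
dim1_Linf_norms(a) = [4.47, 4.85, 3.48, 4.85, 5.08, 4.99, 4.81, 3.78]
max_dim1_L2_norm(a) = 10.83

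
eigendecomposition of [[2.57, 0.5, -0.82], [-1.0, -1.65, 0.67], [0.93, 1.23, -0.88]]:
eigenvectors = [[0.96, 0.20, 0.22], [-0.21, -0.73, 0.3], [0.2, 0.65, 0.93]]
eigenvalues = [2.29, -1.98, -0.27]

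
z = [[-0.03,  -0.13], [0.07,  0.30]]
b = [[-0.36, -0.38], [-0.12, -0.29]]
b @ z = [[-0.02, -0.07],[-0.02, -0.07]]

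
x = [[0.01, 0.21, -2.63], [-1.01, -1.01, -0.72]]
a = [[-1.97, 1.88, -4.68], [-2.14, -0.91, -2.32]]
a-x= [[-1.98,1.67,-2.05], [-1.13,0.10,-1.6]]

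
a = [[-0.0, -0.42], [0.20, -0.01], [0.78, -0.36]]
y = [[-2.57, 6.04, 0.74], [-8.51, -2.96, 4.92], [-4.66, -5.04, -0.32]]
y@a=[[1.79, 0.75], [3.25, 1.83], [-1.26, 2.12]]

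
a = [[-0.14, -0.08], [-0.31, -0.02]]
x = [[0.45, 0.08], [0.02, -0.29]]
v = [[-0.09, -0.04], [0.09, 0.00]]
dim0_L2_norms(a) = [0.34, 0.08]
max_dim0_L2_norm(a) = 0.34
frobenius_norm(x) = 0.54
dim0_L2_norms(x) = [0.45, 0.3]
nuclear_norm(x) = 0.75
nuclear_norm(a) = 0.41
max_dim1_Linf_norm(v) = 0.09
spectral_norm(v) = 0.13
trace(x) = 0.16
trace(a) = -0.16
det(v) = 0.00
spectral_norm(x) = 0.46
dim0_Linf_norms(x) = [0.45, 0.29]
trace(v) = -0.09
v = x @ a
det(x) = -0.13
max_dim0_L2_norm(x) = 0.45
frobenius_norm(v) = 0.13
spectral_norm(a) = 0.34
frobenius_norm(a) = 0.35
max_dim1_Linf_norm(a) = 0.31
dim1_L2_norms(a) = [0.16, 0.31]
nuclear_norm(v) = 0.16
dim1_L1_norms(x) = [0.53, 0.31]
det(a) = -0.02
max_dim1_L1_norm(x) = 0.53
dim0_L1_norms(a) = [0.45, 0.1]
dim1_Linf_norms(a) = [0.14, 0.31]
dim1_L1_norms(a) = [0.22, 0.33]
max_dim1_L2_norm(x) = 0.46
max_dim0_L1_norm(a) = 0.45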